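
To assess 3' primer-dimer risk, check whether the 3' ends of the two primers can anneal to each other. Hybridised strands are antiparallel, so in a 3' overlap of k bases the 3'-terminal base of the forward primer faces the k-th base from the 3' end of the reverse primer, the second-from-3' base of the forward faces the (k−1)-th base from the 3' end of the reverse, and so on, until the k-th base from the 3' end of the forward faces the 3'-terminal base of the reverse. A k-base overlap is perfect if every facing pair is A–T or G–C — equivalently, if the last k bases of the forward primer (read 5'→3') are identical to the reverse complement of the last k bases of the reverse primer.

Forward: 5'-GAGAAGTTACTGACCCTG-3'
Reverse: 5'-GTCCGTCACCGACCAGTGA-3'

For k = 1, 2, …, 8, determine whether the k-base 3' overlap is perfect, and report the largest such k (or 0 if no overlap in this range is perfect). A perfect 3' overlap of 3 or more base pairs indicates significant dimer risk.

Longest perfect overlap: 0 complementary base pairs; below the dimer-risk threshold (threshold 3).

Last 8 bases (5'→3') — forward …TGACCCTG, reverse …ACCAGTGA.
Reverse complement of the reverse primer's last 8 bases: TCACTGGT; its first k bases are the reverse complement of the reverse primer's last k bases, so a perfect k-base overlap needs the forward primer's last k bases to equal them.
Comparing (forward last k vs required): k=1: G vs T ✗; k=2: TG vs TC ✗; k=3: CTG vs TCA ✗; k=4: CCTG vs TCAC ✗; k=5: CCCTG vs TCACT ✗; k=6: ACCCTG vs TCACTG ✗; k=7: GACCCTG vs TCACTGG ✗; k=8: TGACCCTG vs TCACTGGT ✗.
No overlap length from 1 to 8 is perfect, so the longest perfect 3' overlap is 0.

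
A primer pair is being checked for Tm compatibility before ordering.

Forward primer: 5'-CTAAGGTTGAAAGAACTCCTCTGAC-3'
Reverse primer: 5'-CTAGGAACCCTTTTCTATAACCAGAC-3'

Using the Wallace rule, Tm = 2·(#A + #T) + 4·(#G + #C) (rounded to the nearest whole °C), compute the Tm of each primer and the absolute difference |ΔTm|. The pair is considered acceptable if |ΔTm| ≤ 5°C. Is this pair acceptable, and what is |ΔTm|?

|ΔTm| = 2°C; the pair is acceptable.

Forward: A=8 T=6 G=5 C=6 → Tm = 2·14 + 4·11 = 72°C.
Reverse: A=8 T=7 G=3 C=8 → Tm = 2·15 + 4·11 = 74°C.
|ΔTm| = |72 − 74| = 2°C, ≤ 5°C.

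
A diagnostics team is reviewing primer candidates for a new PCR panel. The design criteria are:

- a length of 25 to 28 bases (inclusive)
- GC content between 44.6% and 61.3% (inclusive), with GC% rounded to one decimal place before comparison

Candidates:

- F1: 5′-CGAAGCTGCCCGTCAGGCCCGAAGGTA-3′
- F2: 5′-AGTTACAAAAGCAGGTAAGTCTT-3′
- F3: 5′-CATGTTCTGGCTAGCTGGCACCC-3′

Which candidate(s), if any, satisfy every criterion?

None of the candidates satisfy all criteria.

F1 (27 nt, A=6 T=3 G=9 C=9): length 27 ✓; GC 18/27 = 66.7%, outside 44.6–61.3% ✗ — fails.
F2 (23 nt, A=9 T=6 G=5 C=3): length 23, outside 25–28 ✗; GC 8/23 = 34.8%, outside 44.6–61.3% ✗ — fails.
F3 (23 nt, A=3 T=6 G=6 C=8): length 23, outside 25–28 ✗; GC 14/23 = 60.9% ✓ — fails.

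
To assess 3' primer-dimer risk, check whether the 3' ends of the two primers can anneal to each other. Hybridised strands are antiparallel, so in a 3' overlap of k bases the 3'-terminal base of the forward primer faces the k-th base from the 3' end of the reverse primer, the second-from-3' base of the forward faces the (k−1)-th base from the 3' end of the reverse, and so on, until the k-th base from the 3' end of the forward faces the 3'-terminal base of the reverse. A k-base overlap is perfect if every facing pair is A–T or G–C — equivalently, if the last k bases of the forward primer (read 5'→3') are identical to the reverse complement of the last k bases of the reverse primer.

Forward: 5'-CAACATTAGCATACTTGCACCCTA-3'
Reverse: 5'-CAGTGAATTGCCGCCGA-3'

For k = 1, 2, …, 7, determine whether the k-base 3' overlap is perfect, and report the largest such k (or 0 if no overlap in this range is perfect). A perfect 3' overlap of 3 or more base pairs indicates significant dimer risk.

Last 7 bases (5'→3') — forward …CACCCTA, reverse …CCGCCGA.
Reverse complement of the reverse primer's last 7 bases: TCGGCGG; its first k bases are the reverse complement of the reverse primer's last k bases, so a perfect k-base overlap needs the forward primer's last k bases to equal them.
Comparing (forward last k vs required): k=1: A vs T ✗; k=2: TA vs TC ✗; k=3: CTA vs TCG ✗; k=4: CCTA vs TCGG ✗; k=5: CCCTA vs TCGGC ✗; k=6: ACCCTA vs TCGGCG ✗; k=7: CACCCTA vs TCGGCGG ✗.
No overlap length from 1 to 7 is perfect, so the longest perfect 3' overlap is 0.

Longest perfect overlap: 0 complementary base pairs; below the dimer-risk threshold (threshold 3).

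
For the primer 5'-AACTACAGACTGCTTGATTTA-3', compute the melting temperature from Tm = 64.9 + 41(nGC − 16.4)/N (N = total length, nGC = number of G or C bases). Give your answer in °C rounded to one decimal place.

Base counts: A=7, T=7, G=3, C=4; G+C = 7, N = 21.
Tm = 64.9 + 41·(7 − 16.4)/21 = 64.9 + -385.40/21 = 46.5°C.

46.5°C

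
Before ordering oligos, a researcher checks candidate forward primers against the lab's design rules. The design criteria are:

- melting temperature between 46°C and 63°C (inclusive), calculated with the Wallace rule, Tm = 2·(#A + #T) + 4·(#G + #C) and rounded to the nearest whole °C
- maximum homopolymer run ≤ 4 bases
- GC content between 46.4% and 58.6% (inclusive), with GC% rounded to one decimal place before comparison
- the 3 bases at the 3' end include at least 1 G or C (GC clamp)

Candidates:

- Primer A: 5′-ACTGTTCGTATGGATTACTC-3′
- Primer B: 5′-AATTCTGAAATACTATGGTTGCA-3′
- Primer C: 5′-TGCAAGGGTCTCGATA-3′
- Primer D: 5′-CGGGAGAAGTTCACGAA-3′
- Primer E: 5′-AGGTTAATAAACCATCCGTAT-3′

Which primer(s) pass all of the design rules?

Primer A (20 nt, A=4 T=8 G=4 C=4): Tm = 2·12 + 4·8 = 56°C ✓; longest run = 2 ✓; GC 8/20 = 40.0%, outside 46.4–58.6% ✗; 3' end CTC has 2 G/C ✓ — fails.
Primer B (23 nt, A=8 T=8 G=4 C=3): Tm = 2·16 + 4·7 = 60°C ✓; longest run = 3 ✓; GC 7/23 = 30.4%, outside 46.4–58.6% ✗; 3' end GCA has 2 G/C ✓ — fails.
Primer C (16 nt, A=4 T=4 G=5 C=3): Tm = 2·8 + 4·8 = 48°C ✓; longest run = 3 ✓; GC 8/16 = 50.0% ✓; 3' end ATA has 0 G/C, need ≥1 ✗ — fails.
Primer D (17 nt, A=6 T=2 G=6 C=3): Tm = 2·8 + 4·9 = 52°C ✓; longest run = 3 ✓; GC 9/17 = 52.9% ✓; 3' end GAA has 1 G/C ✓ — passes.
Primer E (21 nt, A=8 T=6 G=3 C=4): Tm = 2·14 + 4·7 = 56°C ✓; longest run = 3 ✓; GC 7/21 = 33.3%, outside 46.4–58.6% ✗; 3' end TAT has 0 G/C, need ≥1 ✗ — fails.

Primer D only.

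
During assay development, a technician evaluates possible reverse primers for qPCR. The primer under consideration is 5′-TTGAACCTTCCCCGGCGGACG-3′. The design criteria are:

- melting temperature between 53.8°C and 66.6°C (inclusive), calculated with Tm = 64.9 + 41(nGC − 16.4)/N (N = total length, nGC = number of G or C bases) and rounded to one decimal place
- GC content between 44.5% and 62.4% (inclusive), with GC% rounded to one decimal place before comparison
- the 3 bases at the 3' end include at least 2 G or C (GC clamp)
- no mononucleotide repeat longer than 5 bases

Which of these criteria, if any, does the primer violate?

Base counts: A=3, T=4, G=6, C=8 (length 21).
Tm: Tm = 64.9 + 41·(14 − 16.4)/21 = 60.2°C ✓
GC content: GC 14/21 = 66.7%, outside 44.5–62.4% ✗
GC clamp: 3' end ACG has 2 G/C ✓
homopolymer run: longest run = 4 ✓

Fails: GC content.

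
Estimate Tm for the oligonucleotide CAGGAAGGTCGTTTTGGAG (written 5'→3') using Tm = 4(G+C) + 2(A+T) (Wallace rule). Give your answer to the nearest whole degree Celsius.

58°C

Base counts: A=4, T=5, G=8, C=2 (length 19).
Tm = 2·(4+5) + 4·(8+2) = 2·9 + 4·10 = 18 + 40 = 58°C.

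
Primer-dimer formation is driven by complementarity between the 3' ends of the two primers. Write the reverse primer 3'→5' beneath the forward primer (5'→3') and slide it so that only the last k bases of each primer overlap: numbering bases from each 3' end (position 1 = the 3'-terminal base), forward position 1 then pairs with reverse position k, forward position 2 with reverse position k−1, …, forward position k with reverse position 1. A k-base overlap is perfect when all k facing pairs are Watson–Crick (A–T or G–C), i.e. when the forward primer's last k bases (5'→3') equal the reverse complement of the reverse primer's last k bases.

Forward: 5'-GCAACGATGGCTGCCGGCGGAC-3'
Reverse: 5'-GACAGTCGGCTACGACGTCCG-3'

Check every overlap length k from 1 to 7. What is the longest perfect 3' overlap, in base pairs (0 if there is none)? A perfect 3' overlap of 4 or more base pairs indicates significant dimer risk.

Longest perfect overlap: 5 complementary base pairs; significant dimer risk (threshold 4).

Last 7 bases (5'→3') — forward …GGCGGAC, reverse …ACGTCCG.
Reverse complement of the reverse primer's last 7 bases: CGGACGT; its first k bases are the reverse complement of the reverse primer's last k bases, so a perfect k-base overlap needs the forward primer's last k bases to equal them.
Comparing (forward last k vs required): k=1: C vs C ✓; k=2: AC vs CG ✗; k=3: GAC vs CGG ✗; k=4: GGAC vs CGGA ✗; k=5: CGGAC vs CGGAC ✓; k=6: GCGGAC vs CGGACG ✗; k=7: GGCGGAC vs CGGACGT ✗.
Perfect overlaps at k = 1, 5; the largest is 5.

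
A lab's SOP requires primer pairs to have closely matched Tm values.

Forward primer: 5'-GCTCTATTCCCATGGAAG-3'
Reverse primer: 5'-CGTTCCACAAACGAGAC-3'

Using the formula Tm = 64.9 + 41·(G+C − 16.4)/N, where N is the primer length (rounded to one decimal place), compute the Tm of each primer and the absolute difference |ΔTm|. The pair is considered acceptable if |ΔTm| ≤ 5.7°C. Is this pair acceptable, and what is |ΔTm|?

Forward: G+C = 9, N = 18 → Tm = 64.9 + 41·(9 − 16.4)/18 = 48.0°C.
Reverse: G+C = 9, N = 17 → Tm = 64.9 + 41·(9 − 16.4)/17 = 47.1°C.
|ΔTm| = |48.0 − 47.1| = 0.9°C, ≤ 5.7°C.

|ΔTm| = 0.9°C; the pair is acceptable.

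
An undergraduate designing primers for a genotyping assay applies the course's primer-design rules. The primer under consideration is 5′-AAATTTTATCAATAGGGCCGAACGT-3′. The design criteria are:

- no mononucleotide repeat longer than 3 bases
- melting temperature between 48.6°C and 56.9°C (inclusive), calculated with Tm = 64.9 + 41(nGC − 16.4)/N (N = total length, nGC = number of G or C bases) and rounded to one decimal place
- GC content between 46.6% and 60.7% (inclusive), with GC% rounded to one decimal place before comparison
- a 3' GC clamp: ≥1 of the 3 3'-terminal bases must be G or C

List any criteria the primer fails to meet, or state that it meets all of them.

Base counts: A=9, T=7, G=5, C=4 (length 25).
homopolymer run: longest run = 4, exceeds 3 ✗
Tm: Tm = 64.9 + 41·(9 − 16.4)/25 = 52.8°C ✓
GC content: GC 9/25 = 36.0%, outside 46.6–60.7% ✗
GC clamp: 3' end CGT has 2 G/C ✓

Fails: homopolymer run, GC content.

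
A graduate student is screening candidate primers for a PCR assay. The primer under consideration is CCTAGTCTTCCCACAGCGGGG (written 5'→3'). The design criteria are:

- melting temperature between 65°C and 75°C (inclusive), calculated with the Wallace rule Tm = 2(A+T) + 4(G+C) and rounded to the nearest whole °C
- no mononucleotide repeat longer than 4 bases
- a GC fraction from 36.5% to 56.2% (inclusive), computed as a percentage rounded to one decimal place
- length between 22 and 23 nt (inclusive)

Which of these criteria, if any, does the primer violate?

Base counts: A=3, T=4, G=6, C=8 (length 21).
Tm: Tm = 2·7 + 4·14 = 70°C ✓
homopolymer run: longest run = 4 ✓
GC content: GC 14/21 = 66.7%, outside 36.5–56.2% ✗
length: length 21, outside 22–23 ✗

Fails: GC content, length.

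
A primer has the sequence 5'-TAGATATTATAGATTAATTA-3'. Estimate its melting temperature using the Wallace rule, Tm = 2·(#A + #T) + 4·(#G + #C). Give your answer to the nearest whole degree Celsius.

Base counts: A=9, T=9, G=2, C=0 (length 20).
Tm = 2·(9+9) + 4·(2+0) = 2·18 + 4·2 = 36 + 8 = 44°C.

44°C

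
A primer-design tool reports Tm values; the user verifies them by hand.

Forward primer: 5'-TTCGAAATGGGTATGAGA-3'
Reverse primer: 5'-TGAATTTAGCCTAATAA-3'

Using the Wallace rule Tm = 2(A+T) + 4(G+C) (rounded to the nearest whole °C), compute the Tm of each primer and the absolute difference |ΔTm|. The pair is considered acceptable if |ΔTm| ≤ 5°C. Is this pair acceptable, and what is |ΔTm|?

|ΔTm| = 8°C; the pair is not acceptable.

Forward: A=6 T=5 G=6 C=1 → Tm = 2·11 + 4·7 = 50°C.
Reverse: A=7 T=6 G=2 C=2 → Tm = 2·13 + 4·4 = 42°C.
|ΔTm| = |50 − 42| = 8°C, > 5°C.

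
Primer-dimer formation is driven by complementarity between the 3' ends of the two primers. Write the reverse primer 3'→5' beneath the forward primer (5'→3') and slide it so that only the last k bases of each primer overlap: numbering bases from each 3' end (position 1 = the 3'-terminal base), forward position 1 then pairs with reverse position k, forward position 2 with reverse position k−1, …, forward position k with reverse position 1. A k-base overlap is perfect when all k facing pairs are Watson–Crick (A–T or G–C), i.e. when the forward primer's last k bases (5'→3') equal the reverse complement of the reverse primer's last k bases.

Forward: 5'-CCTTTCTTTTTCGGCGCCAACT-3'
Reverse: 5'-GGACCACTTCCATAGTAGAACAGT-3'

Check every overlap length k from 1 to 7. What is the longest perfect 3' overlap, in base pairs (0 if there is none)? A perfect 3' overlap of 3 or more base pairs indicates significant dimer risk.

Longest perfect overlap: 3 complementary base pairs; significant dimer risk (threshold 3).

Last 7 bases (5'→3') — forward …GCCAACT, reverse …GAACAGT.
Reverse complement of the reverse primer's last 7 bases: ACTGTTC; its first k bases are the reverse complement of the reverse primer's last k bases, so a perfect k-base overlap needs the forward primer's last k bases to equal them.
Comparing (forward last k vs required): k=1: T vs A ✗; k=2: CT vs AC ✗; k=3: ACT vs ACT ✓; k=4: AACT vs ACTG ✗; k=5: CAACT vs ACTGT ✗; k=6: CCAACT vs ACTGTT ✗; k=7: GCCAACT vs ACTGTTC ✗.
Only k = 3 is perfect, so the longest perfect 3' overlap is 3.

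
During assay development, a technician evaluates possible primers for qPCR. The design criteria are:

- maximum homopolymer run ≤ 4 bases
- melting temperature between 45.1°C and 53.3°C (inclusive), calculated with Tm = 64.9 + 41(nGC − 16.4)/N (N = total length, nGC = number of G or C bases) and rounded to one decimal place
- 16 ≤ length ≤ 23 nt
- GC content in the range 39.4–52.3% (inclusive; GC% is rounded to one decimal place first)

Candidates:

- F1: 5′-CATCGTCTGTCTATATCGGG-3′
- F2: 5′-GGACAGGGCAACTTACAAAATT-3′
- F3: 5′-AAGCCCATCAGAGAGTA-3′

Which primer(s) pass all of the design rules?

F1 (20 nt, A=3 T=7 G=5 C=5): longest run = 3 ✓; Tm = 64.9 + 41·(10 − 16.4)/20 = 51.8°C ✓; length 20 ✓; GC 10/20 = 50.0% ✓ — passes.
F2 (22 nt, A=9 T=4 G=5 C=4): longest run = 4 ✓; Tm = 64.9 + 41·(9 − 16.4)/22 = 51.1°C ✓; length 22 ✓; GC 9/22 = 40.9% ✓ — passes.
F3 (17 nt, A=7 T=2 G=4 C=4): longest run = 3 ✓; Tm = 64.9 + 41·(8 − 16.4)/17 = 44.6°C, outside 45.1–53.3°C ✗; length 17 ✓; GC 8/17 = 47.1% ✓ — fails.

F1 and F2.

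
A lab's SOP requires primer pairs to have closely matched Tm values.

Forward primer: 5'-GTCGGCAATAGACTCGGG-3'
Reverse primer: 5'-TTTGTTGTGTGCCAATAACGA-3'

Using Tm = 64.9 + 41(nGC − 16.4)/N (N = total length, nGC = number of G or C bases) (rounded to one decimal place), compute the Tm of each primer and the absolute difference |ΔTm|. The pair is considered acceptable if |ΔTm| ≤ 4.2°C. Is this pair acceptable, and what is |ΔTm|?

|ΔTm| = 4.1°C; the pair is acceptable.

Forward: G+C = 11, N = 18 → Tm = 64.9 + 41·(11 − 16.4)/18 = 52.6°C.
Reverse: G+C = 8, N = 21 → Tm = 64.9 + 41·(8 − 16.4)/21 = 48.5°C.
|ΔTm| = |52.6 − 48.5| = 4.1°C, ≤ 4.2°C.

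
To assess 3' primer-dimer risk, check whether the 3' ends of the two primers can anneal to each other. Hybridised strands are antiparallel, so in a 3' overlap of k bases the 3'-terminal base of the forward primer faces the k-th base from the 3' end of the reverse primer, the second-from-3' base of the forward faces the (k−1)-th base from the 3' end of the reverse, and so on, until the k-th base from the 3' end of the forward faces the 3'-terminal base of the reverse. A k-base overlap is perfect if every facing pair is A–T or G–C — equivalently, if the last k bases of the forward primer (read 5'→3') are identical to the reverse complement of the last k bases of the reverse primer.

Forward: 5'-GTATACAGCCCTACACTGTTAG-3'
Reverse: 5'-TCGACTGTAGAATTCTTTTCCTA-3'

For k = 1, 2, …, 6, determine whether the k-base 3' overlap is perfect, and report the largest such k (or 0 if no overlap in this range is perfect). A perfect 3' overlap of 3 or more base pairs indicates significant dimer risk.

Last 6 bases (5'→3') — forward …TGTTAG, reverse …TTCCTA.
Reverse complement of the reverse primer's last 6 bases: TAGGAA; its first k bases are the reverse complement of the reverse primer's last k bases, so a perfect k-base overlap needs the forward primer's last k bases to equal them.
Comparing (forward last k vs required): k=1: G vs T ✗; k=2: AG vs TA ✗; k=3: TAG vs TAG ✓; k=4: TTAG vs TAGG ✗; k=5: GTTAG vs TAGGA ✗; k=6: TGTTAG vs TAGGAA ✗.
Only k = 3 is perfect, so the longest perfect 3' overlap is 3.

Longest perfect overlap: 3 complementary base pairs; significant dimer risk (threshold 3).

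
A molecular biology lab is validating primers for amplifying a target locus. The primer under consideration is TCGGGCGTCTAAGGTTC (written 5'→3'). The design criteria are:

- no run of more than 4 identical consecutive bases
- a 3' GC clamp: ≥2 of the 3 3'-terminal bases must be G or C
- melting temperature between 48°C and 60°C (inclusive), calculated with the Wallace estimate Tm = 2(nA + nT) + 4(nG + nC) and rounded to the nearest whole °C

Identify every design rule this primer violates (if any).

Fails: GC clamp.

Base counts: A=2, T=5, G=6, C=4 (length 17).
homopolymer run: longest run = 3 ✓
GC clamp: 3' end TTC has 1 G/C, need ≥2 ✗
Tm: Tm = 2·7 + 4·10 = 54°C ✓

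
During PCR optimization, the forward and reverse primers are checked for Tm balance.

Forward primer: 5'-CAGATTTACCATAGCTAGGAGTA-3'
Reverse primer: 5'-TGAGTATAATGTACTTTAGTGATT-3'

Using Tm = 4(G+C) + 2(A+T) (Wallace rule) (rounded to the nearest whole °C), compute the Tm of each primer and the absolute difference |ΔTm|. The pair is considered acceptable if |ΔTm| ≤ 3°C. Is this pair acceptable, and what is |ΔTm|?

|ΔTm| = 4°C; the pair is not acceptable.

Forward: A=8 T=6 G=5 C=4 → Tm = 2·14 + 4·9 = 64°C.
Reverse: A=7 T=11 G=5 C=1 → Tm = 2·18 + 4·6 = 60°C.
|ΔTm| = |64 − 60| = 4°C, > 3°C.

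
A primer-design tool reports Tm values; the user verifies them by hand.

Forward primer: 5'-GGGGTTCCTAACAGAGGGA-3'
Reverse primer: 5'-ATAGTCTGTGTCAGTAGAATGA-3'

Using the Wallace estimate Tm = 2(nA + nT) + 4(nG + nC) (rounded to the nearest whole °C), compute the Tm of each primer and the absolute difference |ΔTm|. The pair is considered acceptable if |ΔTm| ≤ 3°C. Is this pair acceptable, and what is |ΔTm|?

Forward: A=5 T=3 G=8 C=3 → Tm = 2·8 + 4·11 = 60°C.
Reverse: A=7 T=7 G=6 C=2 → Tm = 2·14 + 4·8 = 60°C.
|ΔTm| = |60 − 60| = 0°C, ≤ 3°C.

|ΔTm| = 0°C; the pair is acceptable.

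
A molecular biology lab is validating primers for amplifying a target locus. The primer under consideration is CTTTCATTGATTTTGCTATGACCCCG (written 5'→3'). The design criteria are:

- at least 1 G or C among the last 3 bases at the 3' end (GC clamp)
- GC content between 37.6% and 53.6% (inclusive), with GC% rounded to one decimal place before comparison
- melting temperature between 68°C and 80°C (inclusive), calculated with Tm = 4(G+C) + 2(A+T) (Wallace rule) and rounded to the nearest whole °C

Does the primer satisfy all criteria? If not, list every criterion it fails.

Base counts: A=4, T=11, G=4, C=7 (length 26).
GC clamp: 3' end CCG has 3 G/C ✓
GC content: GC 11/26 = 42.3% ✓
Tm: Tm = 2·15 + 4·11 = 74°C ✓

Meets all criteria.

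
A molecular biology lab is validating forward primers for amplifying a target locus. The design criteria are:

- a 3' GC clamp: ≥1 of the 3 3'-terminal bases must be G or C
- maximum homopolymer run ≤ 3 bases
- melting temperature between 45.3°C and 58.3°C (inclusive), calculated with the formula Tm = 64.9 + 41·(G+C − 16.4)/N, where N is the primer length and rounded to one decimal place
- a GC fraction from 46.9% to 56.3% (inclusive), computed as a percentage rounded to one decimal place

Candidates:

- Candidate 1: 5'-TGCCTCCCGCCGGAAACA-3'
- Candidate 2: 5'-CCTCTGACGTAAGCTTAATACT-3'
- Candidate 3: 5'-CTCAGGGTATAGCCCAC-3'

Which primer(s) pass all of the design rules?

Candidate 1 (18 nt, A=4 T=2 G=4 C=8): 3' end ACA has 1 G/C ✓; longest run = 3 ✓; Tm = 64.9 + 41·(12 − 16.4)/18 = 54.9°C ✓; GC 12/18 = 66.7%, outside 46.9–56.3% ✗ — fails.
Candidate 2 (22 nt, A=6 T=7 G=3 C=6): 3' end ACT has 1 G/C ✓; longest run = 2 ✓; Tm = 64.9 + 41·(9 − 16.4)/22 = 51.1°C ✓; GC 9/22 = 40.9%, outside 46.9–56.3% ✗ — fails.
Candidate 3 (17 nt, A=4 T=3 G=4 C=6): 3' end CAC has 2 G/C ✓; longest run = 3 ✓; Tm = 64.9 + 41·(10 − 16.4)/17 = 49.5°C ✓; GC 10/17 = 58.8%, outside 46.9–56.3% ✗ — fails.

None of the candidates satisfy all criteria.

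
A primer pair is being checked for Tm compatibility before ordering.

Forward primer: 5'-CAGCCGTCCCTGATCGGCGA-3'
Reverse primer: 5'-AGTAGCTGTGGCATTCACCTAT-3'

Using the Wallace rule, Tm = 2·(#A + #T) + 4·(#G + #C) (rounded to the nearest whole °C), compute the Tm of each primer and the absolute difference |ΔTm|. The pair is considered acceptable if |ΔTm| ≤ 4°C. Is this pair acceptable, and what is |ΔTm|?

Forward: A=3 T=3 G=6 C=8 → Tm = 2·6 + 4·14 = 68°C.
Reverse: A=5 T=7 G=5 C=5 → Tm = 2·12 + 4·10 = 64°C.
|ΔTm| = |68 − 64| = 4°C, ≤ 4°C.

|ΔTm| = 4°C; the pair is acceptable.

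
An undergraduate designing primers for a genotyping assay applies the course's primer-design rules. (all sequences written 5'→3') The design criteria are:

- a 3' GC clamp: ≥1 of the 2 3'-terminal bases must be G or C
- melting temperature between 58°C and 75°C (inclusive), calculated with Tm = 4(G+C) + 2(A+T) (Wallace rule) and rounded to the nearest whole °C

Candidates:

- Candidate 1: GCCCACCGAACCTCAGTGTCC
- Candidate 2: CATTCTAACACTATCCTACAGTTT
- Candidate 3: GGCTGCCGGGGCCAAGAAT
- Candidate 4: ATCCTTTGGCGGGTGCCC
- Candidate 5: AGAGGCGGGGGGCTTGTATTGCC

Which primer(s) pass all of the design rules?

Candidate 1 and Candidate 4.

Candidate 1 (21 nt, A=4 T=3 G=4 C=10): 3' end CC has 2 G/C ✓; Tm = 2·7 + 4·14 = 70°C ✓ — passes.
Candidate 2 (24 nt, A=7 T=9 G=1 C=7): 3' end TT has 0 G/C, need ≥1 ✗; Tm = 2·16 + 4·8 = 64°C ✓ — fails.
Candidate 3 (19 nt, A=4 T=2 G=8 C=5): 3' end AT has 0 G/C, need ≥1 ✗; Tm = 2·6 + 4·13 = 64°C ✓ — fails.
Candidate 4 (18 nt, A=1 T=5 G=6 C=6): 3' end CC has 2 G/C ✓; Tm = 2·6 + 4·12 = 60°C ✓ — passes.
Candidate 5 (23 nt, A=3 T=5 G=11 C=4): 3' end CC has 2 G/C ✓; Tm = 2·8 + 4·15 = 76°C, outside 58–75°C ✗ — fails.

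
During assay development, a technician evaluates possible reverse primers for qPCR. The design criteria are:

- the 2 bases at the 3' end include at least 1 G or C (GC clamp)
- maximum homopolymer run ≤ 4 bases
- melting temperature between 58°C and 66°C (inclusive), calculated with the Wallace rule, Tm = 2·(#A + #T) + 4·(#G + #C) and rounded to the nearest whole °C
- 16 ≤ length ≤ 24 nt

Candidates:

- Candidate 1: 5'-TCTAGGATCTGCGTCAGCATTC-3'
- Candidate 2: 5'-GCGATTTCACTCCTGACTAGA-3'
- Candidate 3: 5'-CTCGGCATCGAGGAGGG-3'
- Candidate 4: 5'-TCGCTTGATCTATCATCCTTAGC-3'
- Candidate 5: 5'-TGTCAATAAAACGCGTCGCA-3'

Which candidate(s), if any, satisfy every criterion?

Candidate 1 (22 nt, A=4 T=7 G=5 C=6): 3' end TC has 1 G/C ✓; longest run = 2 ✓; Tm = 2·11 + 4·11 = 66°C ✓; length 22 ✓ — passes.
Candidate 2 (21 nt, A=5 T=6 G=4 C=6): 3' end GA has 1 G/C ✓; longest run = 3 ✓; Tm = 2·11 + 4·10 = 62°C ✓; length 21 ✓ — passes.
Candidate 3 (17 nt, A=3 T=2 G=8 C=4): 3' end GG has 2 G/C ✓; longest run = 3 ✓; Tm = 2·5 + 4·12 = 58°C ✓; length 17 ✓ — passes.
Candidate 4 (23 nt, A=4 T=9 G=3 C=7): 3' end GC has 2 G/C ✓; longest run = 2 ✓; Tm = 2·13 + 4·10 = 66°C ✓; length 23 ✓ — passes.
Candidate 5 (20 nt, A=7 T=4 G=4 C=5): 3' end CA has 1 G/C ✓; longest run = 4 ✓; Tm = 2·11 + 4·9 = 58°C ✓; length 20 ✓ — passes.

Candidate 1, Candidate 2, Candidate 3, Candidate 4 and Candidate 5.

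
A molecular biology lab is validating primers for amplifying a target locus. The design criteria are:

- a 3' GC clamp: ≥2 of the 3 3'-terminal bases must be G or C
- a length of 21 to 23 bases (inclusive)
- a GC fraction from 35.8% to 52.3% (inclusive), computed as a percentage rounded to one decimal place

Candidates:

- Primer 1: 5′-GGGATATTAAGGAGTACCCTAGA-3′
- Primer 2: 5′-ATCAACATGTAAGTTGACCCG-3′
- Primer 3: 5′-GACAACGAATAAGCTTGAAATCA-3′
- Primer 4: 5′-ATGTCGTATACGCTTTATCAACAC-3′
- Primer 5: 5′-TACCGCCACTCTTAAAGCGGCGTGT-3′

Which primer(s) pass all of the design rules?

Primer 1 (23 nt, A=8 T=5 G=7 C=3): 3' end AGA has 1 G/C, need ≥2 ✗; length 23 ✓; GC 10/23 = 43.5% ✓ — fails.
Primer 2 (21 nt, A=7 T=5 G=4 C=5): 3' end CCG has 3 G/C ✓; length 21 ✓; GC 9/21 = 42.9% ✓ — passes.
Primer 3 (23 nt, A=11 T=4 G=4 C=4): 3' end TCA has 1 G/C, need ≥2 ✗; length 23 ✓; GC 8/23 = 34.8%, outside 35.8–52.3% ✗ — fails.
Primer 4 (24 nt, A=7 T=8 G=3 C=6): 3' end CAC has 2 G/C ✓; length 24, outside 21–23 ✗; GC 9/24 = 37.5% ✓ — fails.
Primer 5 (25 nt, A=5 T=6 G=6 C=8): 3' end TGT has 1 G/C, need ≥2 ✗; length 25, outside 21–23 ✗; GC 14/25 = 56.0%, outside 35.8–52.3% ✗ — fails.

Primer 2 only.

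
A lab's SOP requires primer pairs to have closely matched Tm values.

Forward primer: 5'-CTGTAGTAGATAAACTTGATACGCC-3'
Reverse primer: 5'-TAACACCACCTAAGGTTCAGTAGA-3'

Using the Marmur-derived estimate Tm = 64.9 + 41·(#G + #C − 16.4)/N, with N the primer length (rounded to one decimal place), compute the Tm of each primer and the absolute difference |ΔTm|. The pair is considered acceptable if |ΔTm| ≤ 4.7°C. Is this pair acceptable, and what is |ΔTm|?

|ΔTm| = 0.4°C; the pair is acceptable.

Forward: G+C = 10, N = 25 → Tm = 64.9 + 41·(10 − 16.4)/25 = 54.4°C.
Reverse: G+C = 10, N = 24 → Tm = 64.9 + 41·(10 − 16.4)/24 = 54.0°C.
|ΔTm| = |54.4 − 54.0| = 0.4°C, ≤ 4.7°C.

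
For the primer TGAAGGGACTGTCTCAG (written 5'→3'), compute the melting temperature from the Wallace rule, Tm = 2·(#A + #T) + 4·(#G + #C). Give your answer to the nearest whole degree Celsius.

52°C

Base counts: A=4, T=4, G=6, C=3 (length 17).
Tm = 2·(4+4) + 4·(6+3) = 2·8 + 4·9 = 16 + 36 = 52°C.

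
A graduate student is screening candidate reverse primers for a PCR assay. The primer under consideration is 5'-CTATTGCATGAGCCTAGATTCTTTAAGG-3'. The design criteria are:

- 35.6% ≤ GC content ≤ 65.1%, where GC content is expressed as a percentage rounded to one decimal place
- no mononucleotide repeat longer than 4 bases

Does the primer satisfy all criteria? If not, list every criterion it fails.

Base counts: A=7, T=10, G=6, C=5 (length 28).
GC content: GC 11/28 = 39.3% ✓
homopolymer run: longest run = 3 ✓

Meets all criteria.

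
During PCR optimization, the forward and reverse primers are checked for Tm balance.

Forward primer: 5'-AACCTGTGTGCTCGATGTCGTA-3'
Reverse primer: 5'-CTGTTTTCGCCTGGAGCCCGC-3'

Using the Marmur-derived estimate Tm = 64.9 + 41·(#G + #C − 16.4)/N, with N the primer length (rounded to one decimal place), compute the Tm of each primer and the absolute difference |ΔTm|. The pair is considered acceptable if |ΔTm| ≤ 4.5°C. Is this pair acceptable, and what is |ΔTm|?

|ΔTm| = 5.4°C; the pair is not acceptable.

Forward: G+C = 11, N = 22 → Tm = 64.9 + 41·(11 − 16.4)/22 = 54.8°C.
Reverse: G+C = 14, N = 21 → Tm = 64.9 + 41·(14 − 16.4)/21 = 60.2°C.
|ΔTm| = |54.8 − 60.2| = 5.4°C, > 4.5°C.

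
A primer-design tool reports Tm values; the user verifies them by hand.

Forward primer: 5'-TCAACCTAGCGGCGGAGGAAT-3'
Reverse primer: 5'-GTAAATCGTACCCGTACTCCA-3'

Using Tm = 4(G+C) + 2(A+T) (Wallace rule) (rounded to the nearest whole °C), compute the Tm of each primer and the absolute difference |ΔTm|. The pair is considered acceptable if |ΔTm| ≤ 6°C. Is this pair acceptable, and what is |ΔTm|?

|ΔTm| = 4°C; the pair is acceptable.

Forward: A=6 T=3 G=7 C=5 → Tm = 2·9 + 4·12 = 66°C.
Reverse: A=6 T=5 G=3 C=7 → Tm = 2·11 + 4·10 = 62°C.
|ΔTm| = |66 − 62| = 4°C, ≤ 6°C.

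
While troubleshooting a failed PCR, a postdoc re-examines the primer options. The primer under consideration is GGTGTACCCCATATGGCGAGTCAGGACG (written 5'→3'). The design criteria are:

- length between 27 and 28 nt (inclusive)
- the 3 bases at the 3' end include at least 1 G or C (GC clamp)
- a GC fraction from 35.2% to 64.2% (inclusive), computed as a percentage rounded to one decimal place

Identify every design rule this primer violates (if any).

Base counts: A=6, T=5, G=10, C=7 (length 28).
length: length 28 ✓
GC clamp: 3' end ACG has 2 G/C ✓
GC content: GC 17/28 = 60.7% ✓

Meets all criteria.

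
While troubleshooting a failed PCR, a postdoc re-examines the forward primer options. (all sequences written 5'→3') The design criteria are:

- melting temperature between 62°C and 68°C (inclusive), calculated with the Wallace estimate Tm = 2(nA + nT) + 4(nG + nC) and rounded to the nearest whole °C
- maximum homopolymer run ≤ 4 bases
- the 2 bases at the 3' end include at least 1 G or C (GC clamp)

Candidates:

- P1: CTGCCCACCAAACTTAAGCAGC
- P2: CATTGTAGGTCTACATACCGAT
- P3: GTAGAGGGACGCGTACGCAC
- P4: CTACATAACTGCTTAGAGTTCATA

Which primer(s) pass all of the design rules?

P1 (22 nt, A=7 T=3 G=3 C=9): Tm = 2·10 + 4·12 = 68°C ✓; longest run = 3 ✓; 3' end GC has 2 G/C ✓ — passes.
P2 (22 nt, A=6 T=7 G=4 C=5): Tm = 2·13 + 4·9 = 62°C ✓; longest run = 2 ✓; 3' end AT has 0 G/C, need ≥1 ✗ — fails.
P3 (20 nt, A=5 T=2 G=8 C=5): Tm = 2·7 + 4·13 = 66°C ✓; longest run = 3 ✓; 3' end AC has 1 G/C ✓ — passes.
P4 (24 nt, A=8 T=8 G=3 C=5): Tm = 2·16 + 4·8 = 64°C ✓; longest run = 2 ✓; 3' end TA has 0 G/C, need ≥1 ✗ — fails.

P1 and P3.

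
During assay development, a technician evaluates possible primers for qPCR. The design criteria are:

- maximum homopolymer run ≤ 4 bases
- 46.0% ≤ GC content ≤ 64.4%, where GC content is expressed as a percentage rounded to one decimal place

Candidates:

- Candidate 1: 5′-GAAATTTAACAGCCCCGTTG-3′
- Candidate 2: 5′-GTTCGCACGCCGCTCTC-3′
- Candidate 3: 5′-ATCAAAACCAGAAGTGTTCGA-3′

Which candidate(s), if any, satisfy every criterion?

Candidate 1 (20 nt, A=6 T=5 G=4 C=5): longest run = 4 ✓; GC 9/20 = 45.0%, outside 46.0–64.4% ✗ — fails.
Candidate 2 (17 nt, A=1 T=4 G=4 C=8): longest run = 2 ✓; GC 12/17 = 70.6%, outside 46.0–64.4% ✗ — fails.
Candidate 3 (21 nt, A=9 T=4 G=4 C=4): longest run = 4 ✓; GC 8/21 = 38.1%, outside 46.0–64.4% ✗ — fails.

None of the candidates satisfy all criteria.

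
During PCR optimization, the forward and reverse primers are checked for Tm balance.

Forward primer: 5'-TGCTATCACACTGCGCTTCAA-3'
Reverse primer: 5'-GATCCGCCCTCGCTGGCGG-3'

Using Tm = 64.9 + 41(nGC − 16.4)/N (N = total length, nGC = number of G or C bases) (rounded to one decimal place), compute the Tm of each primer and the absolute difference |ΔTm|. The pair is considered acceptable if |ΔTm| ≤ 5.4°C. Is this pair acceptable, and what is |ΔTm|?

Forward: G+C = 10, N = 21 → Tm = 64.9 + 41·(10 − 16.4)/21 = 52.4°C.
Reverse: G+C = 15, N = 19 → Tm = 64.9 + 41·(15 − 16.4)/19 = 61.9°C.
|ΔTm| = |52.4 − 61.9| = 9.5°C, > 5.4°C.

|ΔTm| = 9.5°C; the pair is not acceptable.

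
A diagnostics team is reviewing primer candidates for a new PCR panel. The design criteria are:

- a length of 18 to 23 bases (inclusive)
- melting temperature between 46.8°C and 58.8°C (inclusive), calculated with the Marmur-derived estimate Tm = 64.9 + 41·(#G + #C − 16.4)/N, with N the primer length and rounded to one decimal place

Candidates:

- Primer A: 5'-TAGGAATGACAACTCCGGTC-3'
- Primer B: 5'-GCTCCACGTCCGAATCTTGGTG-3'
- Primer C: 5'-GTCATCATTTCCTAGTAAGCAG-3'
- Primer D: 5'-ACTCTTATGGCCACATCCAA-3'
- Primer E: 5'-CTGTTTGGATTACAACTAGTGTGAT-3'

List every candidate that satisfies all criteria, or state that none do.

Primer A (20 nt, A=6 T=4 G=5 C=5): length 20 ✓; Tm = 64.9 + 41·(10 − 16.4)/20 = 51.8°C ✓ — passes.
Primer B (22 nt, A=3 T=6 G=6 C=7): length 22 ✓; Tm = 64.9 + 41·(13 − 16.4)/22 = 58.6°C ✓ — passes.
Primer C (22 nt, A=6 T=7 G=4 C=5): length 22 ✓; Tm = 64.9 + 41·(9 − 16.4)/22 = 51.1°C ✓ — passes.
Primer D (20 nt, A=6 T=5 G=2 C=7): length 20 ✓; Tm = 64.9 + 41·(9 − 16.4)/20 = 49.7°C ✓ — passes.
Primer E (25 nt, A=6 T=10 G=6 C=3): length 25, outside 18–23 ✗; Tm = 64.9 + 41·(9 − 16.4)/25 = 52.8°C ✓ — fails.

Primer A, Primer B, Primer C and Primer D.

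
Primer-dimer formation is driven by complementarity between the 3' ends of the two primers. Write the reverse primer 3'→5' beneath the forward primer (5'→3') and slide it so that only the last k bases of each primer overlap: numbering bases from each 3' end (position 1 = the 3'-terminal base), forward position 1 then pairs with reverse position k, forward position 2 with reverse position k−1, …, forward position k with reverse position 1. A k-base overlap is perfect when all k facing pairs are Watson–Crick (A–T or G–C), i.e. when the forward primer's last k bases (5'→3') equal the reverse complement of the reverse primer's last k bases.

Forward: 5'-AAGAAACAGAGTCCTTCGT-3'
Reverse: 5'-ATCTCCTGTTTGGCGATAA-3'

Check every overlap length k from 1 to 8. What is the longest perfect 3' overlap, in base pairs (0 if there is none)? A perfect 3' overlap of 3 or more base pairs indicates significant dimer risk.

Longest perfect overlap: 1 complementary base pair; below the dimer-risk threshold (threshold 3).

Last 8 bases (5'→3') — forward …TCCTTCGT, reverse …GGCGATAA.
Reverse complement of the reverse primer's last 8 bases: TTATCGCC; its first k bases are the reverse complement of the reverse primer's last k bases, so a perfect k-base overlap needs the forward primer's last k bases to equal them.
Comparing (forward last k vs required): k=1: T vs T ✓; k=2: GT vs TT ✗; k=3: CGT vs TTA ✗; k=4: TCGT vs TTAT ✗; k=5: TTCGT vs TTATC ✗; k=6: CTTCGT vs TTATCG ✗; k=7: CCTTCGT vs TTATCGC ✗; k=8: TCCTTCGT vs TTATCGCC ✗.
Only k = 1 is perfect, so the longest perfect 3' overlap is 1.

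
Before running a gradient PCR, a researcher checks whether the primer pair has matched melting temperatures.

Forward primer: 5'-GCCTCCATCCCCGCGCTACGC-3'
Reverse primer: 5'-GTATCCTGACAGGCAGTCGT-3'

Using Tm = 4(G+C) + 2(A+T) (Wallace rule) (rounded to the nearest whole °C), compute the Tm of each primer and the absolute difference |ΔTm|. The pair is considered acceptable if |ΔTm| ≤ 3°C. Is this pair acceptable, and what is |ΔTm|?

Forward: A=2 T=3 G=4 C=12 → Tm = 2·5 + 4·16 = 74°C.
Reverse: A=4 T=5 G=6 C=5 → Tm = 2·9 + 4·11 = 62°C.
|ΔTm| = |74 − 62| = 12°C, > 3°C.

|ΔTm| = 12°C; the pair is not acceptable.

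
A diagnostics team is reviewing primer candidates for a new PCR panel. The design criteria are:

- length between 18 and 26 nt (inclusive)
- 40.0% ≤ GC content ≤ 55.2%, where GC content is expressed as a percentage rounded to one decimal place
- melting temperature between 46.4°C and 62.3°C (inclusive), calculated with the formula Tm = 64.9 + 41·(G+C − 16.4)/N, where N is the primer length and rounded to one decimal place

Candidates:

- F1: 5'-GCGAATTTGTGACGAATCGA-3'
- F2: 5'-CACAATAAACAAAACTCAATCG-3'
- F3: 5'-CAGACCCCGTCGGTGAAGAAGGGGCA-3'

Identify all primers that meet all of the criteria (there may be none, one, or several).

F1 only.

F1 (20 nt, A=6 T=5 G=6 C=3): length 20 ✓; GC 9/20 = 45.0% ✓; Tm = 64.9 + 41·(9 − 16.4)/20 = 49.7°C ✓ — passes.
F2 (22 nt, A=12 T=3 G=1 C=6): length 22 ✓; GC 7/22 = 31.8%, outside 40.0–55.2% ✗; Tm = 64.9 + 41·(7 − 16.4)/22 = 47.4°C ✓ — fails.
F3 (26 nt, A=7 T=2 G=10 C=7): length 26 ✓; GC 17/26 = 65.4%, outside 40.0–55.2% ✗; Tm = 64.9 + 41·(17 − 16.4)/26 = 65.8°C, outside 46.4–62.3°C ✗ — fails.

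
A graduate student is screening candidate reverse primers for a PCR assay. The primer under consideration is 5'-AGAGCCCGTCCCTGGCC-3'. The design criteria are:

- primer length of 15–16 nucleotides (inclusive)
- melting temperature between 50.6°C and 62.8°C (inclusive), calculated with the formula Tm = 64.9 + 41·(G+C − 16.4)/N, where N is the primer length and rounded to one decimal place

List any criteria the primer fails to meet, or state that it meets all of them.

Fails: length.

Base counts: A=2, T=2, G=5, C=8 (length 17).
length: length 17, outside 15–16 ✗
Tm: Tm = 64.9 + 41·(13 − 16.4)/17 = 56.7°C ✓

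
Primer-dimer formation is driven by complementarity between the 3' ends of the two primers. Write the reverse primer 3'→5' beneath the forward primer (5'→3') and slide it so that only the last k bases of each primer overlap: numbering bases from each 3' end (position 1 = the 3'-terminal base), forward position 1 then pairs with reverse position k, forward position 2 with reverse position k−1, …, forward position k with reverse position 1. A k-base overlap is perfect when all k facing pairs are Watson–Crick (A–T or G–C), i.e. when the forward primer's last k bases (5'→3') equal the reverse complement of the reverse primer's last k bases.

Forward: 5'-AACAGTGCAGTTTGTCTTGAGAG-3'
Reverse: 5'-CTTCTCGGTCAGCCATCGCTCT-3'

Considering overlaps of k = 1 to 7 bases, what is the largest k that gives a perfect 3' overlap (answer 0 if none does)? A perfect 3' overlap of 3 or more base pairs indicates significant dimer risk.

Last 7 bases (5'→3') — forward …TTGAGAG, reverse …TCGCTCT.
Reverse complement of the reverse primer's last 7 bases: AGAGCGA; its first k bases are the reverse complement of the reverse primer's last k bases, so a perfect k-base overlap needs the forward primer's last k bases to equal them.
Comparing (forward last k vs required): k=1: G vs A ✗; k=2: AG vs AG ✓; k=3: GAG vs AGA ✗; k=4: AGAG vs AGAG ✓; k=5: GAGAG vs AGAGC ✗; k=6: TGAGAG vs AGAGCG ✗; k=7: TTGAGAG vs AGAGCGA ✗.
Perfect overlaps at k = 2, 4; the largest is 4.

Longest perfect overlap: 4 complementary base pairs; significant dimer risk (threshold 3).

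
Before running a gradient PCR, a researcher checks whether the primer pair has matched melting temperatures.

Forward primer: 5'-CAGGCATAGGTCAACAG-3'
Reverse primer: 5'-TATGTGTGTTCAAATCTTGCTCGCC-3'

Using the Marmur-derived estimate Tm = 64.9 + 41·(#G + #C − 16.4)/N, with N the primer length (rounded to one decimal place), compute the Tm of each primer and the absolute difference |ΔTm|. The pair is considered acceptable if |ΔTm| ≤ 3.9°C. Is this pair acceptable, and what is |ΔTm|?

|ΔTm| = 8.9°C; the pair is not acceptable.

Forward: G+C = 9, N = 17 → Tm = 64.9 + 41·(9 − 16.4)/17 = 47.1°C.
Reverse: G+C = 11, N = 25 → Tm = 64.9 + 41·(11 − 16.4)/25 = 56.0°C.
|ΔTm| = |47.1 − 56.0| = 8.9°C, > 3.9°C.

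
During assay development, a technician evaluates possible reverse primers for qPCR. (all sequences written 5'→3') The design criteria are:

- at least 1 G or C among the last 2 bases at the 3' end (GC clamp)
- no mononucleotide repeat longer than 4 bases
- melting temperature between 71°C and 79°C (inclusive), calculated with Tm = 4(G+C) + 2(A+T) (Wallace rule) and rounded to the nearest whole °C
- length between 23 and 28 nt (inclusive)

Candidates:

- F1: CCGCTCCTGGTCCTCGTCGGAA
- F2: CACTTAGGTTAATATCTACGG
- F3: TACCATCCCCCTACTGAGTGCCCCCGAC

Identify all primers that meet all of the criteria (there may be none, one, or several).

None of the candidates satisfy all criteria.

F1 (22 nt, A=2 T=5 G=6 C=9): 3' end AA has 0 G/C, need ≥1 ✗; longest run = 2 ✓; Tm = 2·7 + 4·15 = 74°C ✓; length 22, outside 23–28 ✗ — fails.
F2 (21 nt, A=6 T=7 G=4 C=4): 3' end GG has 2 G/C ✓; longest run = 2 ✓; Tm = 2·13 + 4·8 = 58°C, outside 71–79°C ✗; length 21, outside 23–28 ✗ — fails.
F3 (28 nt, A=5 T=5 G=4 C=14): 3' end AC has 1 G/C ✓; longest run = 5, exceeds 4 ✗; Tm = 2·10 + 4·18 = 92°C, outside 71–79°C ✗; length 28 ✓ — fails.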